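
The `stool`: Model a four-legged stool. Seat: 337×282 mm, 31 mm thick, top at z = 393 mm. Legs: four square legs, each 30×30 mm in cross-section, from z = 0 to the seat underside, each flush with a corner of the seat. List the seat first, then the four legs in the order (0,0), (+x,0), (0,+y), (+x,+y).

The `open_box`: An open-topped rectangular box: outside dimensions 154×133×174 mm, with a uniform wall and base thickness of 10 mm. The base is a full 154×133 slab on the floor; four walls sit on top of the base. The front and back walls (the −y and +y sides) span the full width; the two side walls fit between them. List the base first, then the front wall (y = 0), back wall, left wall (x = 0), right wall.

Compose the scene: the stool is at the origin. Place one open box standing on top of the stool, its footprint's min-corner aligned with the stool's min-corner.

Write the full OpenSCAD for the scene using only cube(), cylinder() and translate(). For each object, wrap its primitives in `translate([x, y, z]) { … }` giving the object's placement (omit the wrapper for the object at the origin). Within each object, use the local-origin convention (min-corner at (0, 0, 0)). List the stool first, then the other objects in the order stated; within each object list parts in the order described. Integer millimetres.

translate([0, 0, 362]) cube([337, 282, 31]);
cube([30, 30, 362]);
translate([307, 0, 0]) cube([30, 30, 362]);
translate([0, 252, 0]) cube([30, 30, 362]);
translate([307, 252, 0]) cube([30, 30, 362]);
translate([0, 0, 393]) {
  cube([154, 133, 10]);
  translate([0, 0, 10]) cube([154, 10, 164]);
  translate([0, 123, 10]) cube([154, 10, 164]);
  translate([0, 10, 10]) cube([10, 113, 164]);
  translate([144, 10, 10]) cube([10, 113, 164]);
}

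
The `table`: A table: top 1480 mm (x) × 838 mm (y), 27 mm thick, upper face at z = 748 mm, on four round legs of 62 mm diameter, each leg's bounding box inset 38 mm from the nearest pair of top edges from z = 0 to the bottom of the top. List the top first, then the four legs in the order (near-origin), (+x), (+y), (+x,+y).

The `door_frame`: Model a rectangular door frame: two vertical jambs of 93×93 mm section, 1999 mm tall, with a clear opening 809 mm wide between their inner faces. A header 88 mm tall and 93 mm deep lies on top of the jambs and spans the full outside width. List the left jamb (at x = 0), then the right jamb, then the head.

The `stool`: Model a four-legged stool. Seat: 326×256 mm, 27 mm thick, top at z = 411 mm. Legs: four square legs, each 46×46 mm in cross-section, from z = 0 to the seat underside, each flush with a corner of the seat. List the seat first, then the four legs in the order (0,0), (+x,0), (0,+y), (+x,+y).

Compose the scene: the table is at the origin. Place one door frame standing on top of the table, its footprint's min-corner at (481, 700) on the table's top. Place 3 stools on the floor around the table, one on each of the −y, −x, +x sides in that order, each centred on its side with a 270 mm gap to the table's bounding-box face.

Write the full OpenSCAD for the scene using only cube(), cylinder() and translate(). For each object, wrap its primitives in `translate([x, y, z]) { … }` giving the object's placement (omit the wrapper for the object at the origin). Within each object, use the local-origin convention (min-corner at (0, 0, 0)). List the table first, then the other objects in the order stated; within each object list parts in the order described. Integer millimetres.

translate([0, 0, 721]) cube([1480, 838, 27]);
translate([69, 69, 0]) cylinder(h = 721, r = 31);
translate([1411, 69, 0]) cylinder(h = 721, r = 31);
translate([69, 769, 0]) cylinder(h = 721, r = 31);
translate([1411, 769, 0]) cylinder(h = 721, r = 31);
translate([481, 700, 748]) {
  cube([93, 93, 1999]);
  translate([902, 0, 0]) cube([93, 93, 1999]);
  translate([0, 0, 1999]) cube([995, 93, 88]);
}
translate([577, -526, 0]) {
  translate([0, 0, 384]) cube([326, 256, 27]);
  cube([46, 46, 384]);
  translate([280, 0, 0]) cube([46, 46, 384]);
  translate([0, 210, 0]) cube([46, 46, 384]);
  translate([280, 210, 0]) cube([46, 46, 384]);
}
translate([-596, 291, 0]) {
  translate([0, 0, 384]) cube([326, 256, 27]);
  cube([46, 46, 384]);
  translate([280, 0, 0]) cube([46, 46, 384]);
  translate([0, 210, 0]) cube([46, 46, 384]);
  translate([280, 210, 0]) cube([46, 46, 384]);
}
translate([1750, 291, 0]) {
  translate([0, 0, 384]) cube([326, 256, 27]);
  cube([46, 46, 384]);
  translate([280, 0, 0]) cube([46, 46, 384]);
  translate([0, 210, 0]) cube([46, 46, 384]);
  translate([280, 210, 0]) cube([46, 46, 384]);
}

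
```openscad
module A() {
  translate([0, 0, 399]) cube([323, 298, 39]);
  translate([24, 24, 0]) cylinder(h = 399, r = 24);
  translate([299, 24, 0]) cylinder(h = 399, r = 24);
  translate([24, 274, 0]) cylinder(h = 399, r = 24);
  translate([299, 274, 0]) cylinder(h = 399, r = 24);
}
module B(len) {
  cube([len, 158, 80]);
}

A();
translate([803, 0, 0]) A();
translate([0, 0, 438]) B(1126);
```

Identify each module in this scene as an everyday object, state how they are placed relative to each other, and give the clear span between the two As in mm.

Second stool starts at x = 803; first ends at x = 323; clear span = 803 − 323 = 480 mm.

A is a stool. B is a beam. A beam spans the tops of two stools. The clear span between the two stools is 480 mm.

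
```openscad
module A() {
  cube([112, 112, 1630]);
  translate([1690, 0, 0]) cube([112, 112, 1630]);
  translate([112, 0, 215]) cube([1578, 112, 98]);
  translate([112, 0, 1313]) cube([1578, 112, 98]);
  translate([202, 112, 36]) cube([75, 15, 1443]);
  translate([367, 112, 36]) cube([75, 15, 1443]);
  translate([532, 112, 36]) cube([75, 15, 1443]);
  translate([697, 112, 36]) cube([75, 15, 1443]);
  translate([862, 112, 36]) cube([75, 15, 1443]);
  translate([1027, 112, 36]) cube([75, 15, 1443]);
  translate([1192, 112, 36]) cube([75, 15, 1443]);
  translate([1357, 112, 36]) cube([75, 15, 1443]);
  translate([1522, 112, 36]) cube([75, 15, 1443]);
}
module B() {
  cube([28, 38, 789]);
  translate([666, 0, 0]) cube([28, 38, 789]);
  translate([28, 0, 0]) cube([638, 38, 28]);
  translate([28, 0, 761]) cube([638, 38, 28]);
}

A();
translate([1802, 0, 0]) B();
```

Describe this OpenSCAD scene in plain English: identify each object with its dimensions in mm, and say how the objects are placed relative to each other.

A is a fence section. Two 112×112 mm posts, 1630 mm tall, stand on the floor with a clear span of 1578 mm between their inner faces. Two horizontal rails of 112×98 mm section span the gap between the posts with their undersides at z = 215 mm and z = 1313 mm, flush with the posts' −y face. 9 pickets, each 75 mm wide, 15 mm thick and 1443 mm tall, are fixed to the +y face of the rails with their bottoms at z = 36 mm, evenly spaced across the span with equal gaps (rounded down to the nearest mm) at the −x end and between each pair — any rounding remainder accumulates at the +x end.

B is a rectangular picture frame lying in the x–z plane (depth along y). The opening is 638 mm wide (x) by 733 mm tall (z), surrounded by a border 28 mm wide on all four sides. The frame is 38 mm deep and is made of two full-height vertical stiles with two horizontal rails fitted between them.

The picture frame is against the fence section's +x side, with their −y faces flush.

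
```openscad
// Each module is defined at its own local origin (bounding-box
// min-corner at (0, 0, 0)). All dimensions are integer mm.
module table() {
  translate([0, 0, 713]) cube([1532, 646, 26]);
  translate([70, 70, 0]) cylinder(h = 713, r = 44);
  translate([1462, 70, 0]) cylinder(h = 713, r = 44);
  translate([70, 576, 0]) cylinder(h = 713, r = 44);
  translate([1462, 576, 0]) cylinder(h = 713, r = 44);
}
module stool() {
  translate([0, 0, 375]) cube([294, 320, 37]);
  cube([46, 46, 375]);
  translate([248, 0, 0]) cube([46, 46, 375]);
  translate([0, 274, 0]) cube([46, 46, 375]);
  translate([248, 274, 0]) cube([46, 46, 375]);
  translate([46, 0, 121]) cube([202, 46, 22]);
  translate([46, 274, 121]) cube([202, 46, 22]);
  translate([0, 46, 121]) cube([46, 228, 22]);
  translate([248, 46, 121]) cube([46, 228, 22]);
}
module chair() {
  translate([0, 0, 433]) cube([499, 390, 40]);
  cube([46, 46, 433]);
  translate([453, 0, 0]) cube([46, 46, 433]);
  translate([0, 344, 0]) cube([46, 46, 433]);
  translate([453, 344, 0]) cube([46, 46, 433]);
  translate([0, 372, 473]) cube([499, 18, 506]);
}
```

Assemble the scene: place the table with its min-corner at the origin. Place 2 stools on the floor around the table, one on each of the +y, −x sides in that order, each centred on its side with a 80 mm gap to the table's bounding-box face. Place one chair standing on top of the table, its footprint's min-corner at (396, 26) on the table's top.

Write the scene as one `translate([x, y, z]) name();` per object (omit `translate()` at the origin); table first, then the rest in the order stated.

table();
translate([619, 726, 0]) stool();
translate([-374, 163, 0]) stool();
translate([396, 26, 739]) chair();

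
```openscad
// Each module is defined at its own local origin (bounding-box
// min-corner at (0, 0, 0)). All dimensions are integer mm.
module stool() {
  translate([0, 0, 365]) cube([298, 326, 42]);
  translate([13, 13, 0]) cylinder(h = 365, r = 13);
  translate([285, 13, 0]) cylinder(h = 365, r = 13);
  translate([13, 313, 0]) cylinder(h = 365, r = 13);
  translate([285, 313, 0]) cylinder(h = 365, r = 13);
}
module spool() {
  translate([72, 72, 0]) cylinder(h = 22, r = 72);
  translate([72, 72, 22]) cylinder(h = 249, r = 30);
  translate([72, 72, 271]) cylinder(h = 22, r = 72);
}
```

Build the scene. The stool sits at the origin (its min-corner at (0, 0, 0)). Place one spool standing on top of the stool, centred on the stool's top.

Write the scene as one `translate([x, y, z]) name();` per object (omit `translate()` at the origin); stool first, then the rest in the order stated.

stool();
translate([77, 91, 407]) spool();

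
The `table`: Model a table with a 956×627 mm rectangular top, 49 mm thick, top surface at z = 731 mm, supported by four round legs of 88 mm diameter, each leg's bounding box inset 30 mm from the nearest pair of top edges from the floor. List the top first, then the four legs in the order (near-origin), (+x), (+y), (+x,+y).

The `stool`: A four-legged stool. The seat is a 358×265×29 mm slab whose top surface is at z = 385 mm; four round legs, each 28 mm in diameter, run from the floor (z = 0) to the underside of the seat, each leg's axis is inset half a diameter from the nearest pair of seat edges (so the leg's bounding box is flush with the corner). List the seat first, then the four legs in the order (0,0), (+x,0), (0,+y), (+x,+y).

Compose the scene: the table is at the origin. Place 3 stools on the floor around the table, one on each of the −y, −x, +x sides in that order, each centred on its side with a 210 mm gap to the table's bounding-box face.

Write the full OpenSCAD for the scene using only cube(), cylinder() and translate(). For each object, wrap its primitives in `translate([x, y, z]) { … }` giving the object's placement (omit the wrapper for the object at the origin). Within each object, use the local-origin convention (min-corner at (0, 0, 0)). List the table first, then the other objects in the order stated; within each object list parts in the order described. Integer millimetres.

translate([0, 0, 682]) cube([956, 627, 49]);
translate([74, 74, 0]) cylinder(h = 682, r = 44);
translate([882, 74, 0]) cylinder(h = 682, r = 44);
translate([74, 553, 0]) cylinder(h = 682, r = 44);
translate([882, 553, 0]) cylinder(h = 682, r = 44);
translate([299, -475, 0]) {
  translate([0, 0, 356]) cube([358, 265, 29]);
  translate([14, 14, 0]) cylinder(h = 356, r = 14);
  translate([344, 14, 0]) cylinder(h = 356, r = 14);
  translate([14, 251, 0]) cylinder(h = 356, r = 14);
  translate([344, 251, 0]) cylinder(h = 356, r = 14);
}
translate([-568, 181, 0]) {
  translate([0, 0, 356]) cube([358, 265, 29]);
  translate([14, 14, 0]) cylinder(h = 356, r = 14);
  translate([344, 14, 0]) cylinder(h = 356, r = 14);
  translate([14, 251, 0]) cylinder(h = 356, r = 14);
  translate([344, 251, 0]) cylinder(h = 356, r = 14);
}
translate([1166, 181, 0]) {
  translate([0, 0, 356]) cube([358, 265, 29]);
  translate([14, 14, 0]) cylinder(h = 356, r = 14);
  translate([344, 14, 0]) cylinder(h = 356, r = 14);
  translate([14, 251, 0]) cylinder(h = 356, r = 14);
  translate([344, 251, 0]) cylinder(h = 356, r = 14);
}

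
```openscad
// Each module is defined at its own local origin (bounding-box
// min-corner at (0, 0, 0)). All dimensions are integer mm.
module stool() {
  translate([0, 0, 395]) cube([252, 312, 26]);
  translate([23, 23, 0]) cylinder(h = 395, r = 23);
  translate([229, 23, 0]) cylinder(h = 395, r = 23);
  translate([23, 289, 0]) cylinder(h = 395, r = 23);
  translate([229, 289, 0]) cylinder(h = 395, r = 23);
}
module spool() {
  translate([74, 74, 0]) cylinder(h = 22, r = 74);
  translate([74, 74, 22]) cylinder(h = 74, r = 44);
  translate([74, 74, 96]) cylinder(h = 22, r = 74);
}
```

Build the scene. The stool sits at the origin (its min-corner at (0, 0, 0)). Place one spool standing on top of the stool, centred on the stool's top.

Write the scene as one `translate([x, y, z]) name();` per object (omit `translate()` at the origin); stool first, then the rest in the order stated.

stool();
translate([52, 82, 421]) spool();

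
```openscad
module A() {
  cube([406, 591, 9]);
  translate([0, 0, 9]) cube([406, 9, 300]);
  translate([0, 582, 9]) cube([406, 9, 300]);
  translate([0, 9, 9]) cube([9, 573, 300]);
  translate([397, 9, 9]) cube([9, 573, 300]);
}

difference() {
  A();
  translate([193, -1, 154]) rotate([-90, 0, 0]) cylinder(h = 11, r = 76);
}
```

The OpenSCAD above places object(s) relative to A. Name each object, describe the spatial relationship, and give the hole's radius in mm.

The subtracted cylinder has r = 76 mm.

A is an open box. The open box has a circular hole through its front wall. The hole's radius is 76 mm.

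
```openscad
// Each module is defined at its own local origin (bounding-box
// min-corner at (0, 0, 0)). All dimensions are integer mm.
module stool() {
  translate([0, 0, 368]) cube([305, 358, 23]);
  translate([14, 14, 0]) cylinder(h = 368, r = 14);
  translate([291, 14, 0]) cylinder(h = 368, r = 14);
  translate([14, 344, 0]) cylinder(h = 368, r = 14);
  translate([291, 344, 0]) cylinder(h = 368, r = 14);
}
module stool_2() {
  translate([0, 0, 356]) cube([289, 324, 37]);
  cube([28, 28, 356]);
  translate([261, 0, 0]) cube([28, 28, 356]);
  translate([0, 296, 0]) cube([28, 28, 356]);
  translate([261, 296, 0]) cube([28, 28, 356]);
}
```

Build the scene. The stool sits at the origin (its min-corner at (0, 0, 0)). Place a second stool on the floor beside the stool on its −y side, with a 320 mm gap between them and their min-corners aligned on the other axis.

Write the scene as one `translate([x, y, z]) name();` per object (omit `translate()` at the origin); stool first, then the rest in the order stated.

stool();
translate([0, -644, 0]) stool_2();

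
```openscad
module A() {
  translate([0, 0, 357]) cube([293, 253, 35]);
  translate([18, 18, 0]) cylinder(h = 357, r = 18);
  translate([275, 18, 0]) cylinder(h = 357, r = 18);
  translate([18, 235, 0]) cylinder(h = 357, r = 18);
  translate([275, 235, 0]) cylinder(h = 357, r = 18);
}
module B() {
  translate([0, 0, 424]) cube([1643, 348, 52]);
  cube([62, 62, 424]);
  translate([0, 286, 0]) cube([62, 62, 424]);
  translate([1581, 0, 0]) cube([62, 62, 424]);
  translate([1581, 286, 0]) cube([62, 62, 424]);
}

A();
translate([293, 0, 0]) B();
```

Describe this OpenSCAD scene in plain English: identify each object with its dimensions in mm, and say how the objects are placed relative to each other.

A is a four-legged stool. The seat is a 293×253×35 mm slab whose top surface is at z = 392 mm; four round legs, each 36 mm in diameter, run from the floor (z = 0) to the underside of the seat, each leg's axis is inset half a diameter from the nearest pair of seat edges (so the leg's bounding box is flush with the corner).

B is a long wooden bench with a 1643 mm (x) × 348 mm (y) seat, 52 mm thick, its top surface 476 mm above the floor. Four 62 mm square legs at the seat corners, flush with the edges, run from z = 0 to the seat underside.

The bench is against the stool's +x side, with their −y faces flush.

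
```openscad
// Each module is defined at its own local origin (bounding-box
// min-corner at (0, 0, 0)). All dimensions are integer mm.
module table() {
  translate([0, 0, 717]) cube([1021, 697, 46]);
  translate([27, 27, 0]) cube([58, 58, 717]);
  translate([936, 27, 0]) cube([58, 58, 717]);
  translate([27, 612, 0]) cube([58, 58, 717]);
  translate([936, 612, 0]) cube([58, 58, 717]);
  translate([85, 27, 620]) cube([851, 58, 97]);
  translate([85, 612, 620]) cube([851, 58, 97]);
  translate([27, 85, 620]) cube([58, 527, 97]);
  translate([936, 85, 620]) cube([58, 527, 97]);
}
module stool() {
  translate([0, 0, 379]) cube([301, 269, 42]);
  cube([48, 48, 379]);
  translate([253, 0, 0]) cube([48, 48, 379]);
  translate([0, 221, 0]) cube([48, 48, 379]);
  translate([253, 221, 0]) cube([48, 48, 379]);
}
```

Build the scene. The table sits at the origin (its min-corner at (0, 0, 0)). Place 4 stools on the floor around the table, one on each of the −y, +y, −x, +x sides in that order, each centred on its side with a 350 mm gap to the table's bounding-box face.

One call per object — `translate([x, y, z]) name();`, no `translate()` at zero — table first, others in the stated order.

table();
translate([360, -619, 0]) stool();
translate([360, 1047, 0]) stool();
translate([-651, 214, 0]) stool();
translate([1371, 214, 0]) stool();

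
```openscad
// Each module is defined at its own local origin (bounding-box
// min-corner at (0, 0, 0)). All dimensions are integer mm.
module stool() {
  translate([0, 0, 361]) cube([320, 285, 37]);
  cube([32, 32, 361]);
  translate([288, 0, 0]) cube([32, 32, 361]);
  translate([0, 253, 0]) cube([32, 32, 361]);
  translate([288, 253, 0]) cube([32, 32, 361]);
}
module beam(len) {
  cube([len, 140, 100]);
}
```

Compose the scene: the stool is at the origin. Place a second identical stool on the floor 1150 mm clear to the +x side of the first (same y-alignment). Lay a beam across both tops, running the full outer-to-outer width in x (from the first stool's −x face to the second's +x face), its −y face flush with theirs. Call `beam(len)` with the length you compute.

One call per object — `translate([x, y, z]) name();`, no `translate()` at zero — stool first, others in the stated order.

stool();
translate([1470, 0, 0]) stool();
translate([0, 0, 398]) beam(1790);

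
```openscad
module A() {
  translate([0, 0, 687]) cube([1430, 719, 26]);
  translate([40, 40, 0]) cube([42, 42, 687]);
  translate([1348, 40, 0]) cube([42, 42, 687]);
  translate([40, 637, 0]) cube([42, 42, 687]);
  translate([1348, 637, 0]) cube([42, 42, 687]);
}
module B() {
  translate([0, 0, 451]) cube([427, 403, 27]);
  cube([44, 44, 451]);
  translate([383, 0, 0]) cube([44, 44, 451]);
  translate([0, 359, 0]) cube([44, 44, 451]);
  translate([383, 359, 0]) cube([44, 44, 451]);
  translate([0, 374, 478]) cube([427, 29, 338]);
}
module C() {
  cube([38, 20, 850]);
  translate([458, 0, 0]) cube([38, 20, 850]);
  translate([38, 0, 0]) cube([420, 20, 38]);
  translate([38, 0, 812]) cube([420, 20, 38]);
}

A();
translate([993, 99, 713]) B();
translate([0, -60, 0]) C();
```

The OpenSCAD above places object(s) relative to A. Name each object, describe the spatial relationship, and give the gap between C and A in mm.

The picture frame's nearest face is 40 mm from the table's −y face.

A is a table. B is a chair. C is a picture frame. The chair is on top of the table. The picture frame is on the floor beside the table on its −y side. The gap between the picture frame and the table is 40 mm.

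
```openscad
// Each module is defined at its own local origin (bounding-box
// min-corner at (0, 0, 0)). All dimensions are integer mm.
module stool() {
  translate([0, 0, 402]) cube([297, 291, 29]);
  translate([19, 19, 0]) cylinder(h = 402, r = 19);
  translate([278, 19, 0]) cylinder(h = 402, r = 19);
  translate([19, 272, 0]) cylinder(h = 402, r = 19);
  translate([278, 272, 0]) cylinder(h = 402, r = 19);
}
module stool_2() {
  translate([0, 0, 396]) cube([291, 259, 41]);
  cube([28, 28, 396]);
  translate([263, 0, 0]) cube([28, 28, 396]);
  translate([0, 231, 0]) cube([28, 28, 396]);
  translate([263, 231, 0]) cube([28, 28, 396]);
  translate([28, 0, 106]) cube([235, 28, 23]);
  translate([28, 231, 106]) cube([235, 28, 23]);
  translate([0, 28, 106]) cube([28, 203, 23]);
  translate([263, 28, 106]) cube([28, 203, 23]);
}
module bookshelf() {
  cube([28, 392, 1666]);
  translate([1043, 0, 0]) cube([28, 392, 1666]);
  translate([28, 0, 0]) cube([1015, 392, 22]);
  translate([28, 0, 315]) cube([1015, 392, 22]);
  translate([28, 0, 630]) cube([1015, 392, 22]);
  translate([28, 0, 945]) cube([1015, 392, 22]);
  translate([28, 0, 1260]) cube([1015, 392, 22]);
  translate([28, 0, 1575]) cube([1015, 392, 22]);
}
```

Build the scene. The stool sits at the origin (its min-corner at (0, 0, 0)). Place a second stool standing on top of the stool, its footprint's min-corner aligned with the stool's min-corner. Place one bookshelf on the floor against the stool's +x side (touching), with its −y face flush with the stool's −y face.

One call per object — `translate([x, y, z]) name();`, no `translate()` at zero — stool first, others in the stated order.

stool();
translate([0, 0, 431]) stool_2();
translate([297, 0, 0]) bookshelf();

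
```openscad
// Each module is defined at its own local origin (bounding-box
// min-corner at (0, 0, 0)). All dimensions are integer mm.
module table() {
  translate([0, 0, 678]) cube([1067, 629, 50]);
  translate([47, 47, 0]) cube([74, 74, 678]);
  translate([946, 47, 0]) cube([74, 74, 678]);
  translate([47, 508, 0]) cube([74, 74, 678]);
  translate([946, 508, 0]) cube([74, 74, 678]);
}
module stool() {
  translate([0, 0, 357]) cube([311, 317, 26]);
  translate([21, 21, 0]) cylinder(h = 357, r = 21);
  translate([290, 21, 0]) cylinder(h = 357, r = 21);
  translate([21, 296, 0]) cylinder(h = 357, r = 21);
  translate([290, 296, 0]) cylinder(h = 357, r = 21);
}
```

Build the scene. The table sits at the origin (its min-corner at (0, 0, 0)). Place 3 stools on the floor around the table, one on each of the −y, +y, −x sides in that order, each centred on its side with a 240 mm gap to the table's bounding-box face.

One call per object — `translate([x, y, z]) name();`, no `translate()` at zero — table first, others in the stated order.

table();
translate([378, -557, 0]) stool();
translate([378, 869, 0]) stool();
translate([-551, 156, 0]) stool();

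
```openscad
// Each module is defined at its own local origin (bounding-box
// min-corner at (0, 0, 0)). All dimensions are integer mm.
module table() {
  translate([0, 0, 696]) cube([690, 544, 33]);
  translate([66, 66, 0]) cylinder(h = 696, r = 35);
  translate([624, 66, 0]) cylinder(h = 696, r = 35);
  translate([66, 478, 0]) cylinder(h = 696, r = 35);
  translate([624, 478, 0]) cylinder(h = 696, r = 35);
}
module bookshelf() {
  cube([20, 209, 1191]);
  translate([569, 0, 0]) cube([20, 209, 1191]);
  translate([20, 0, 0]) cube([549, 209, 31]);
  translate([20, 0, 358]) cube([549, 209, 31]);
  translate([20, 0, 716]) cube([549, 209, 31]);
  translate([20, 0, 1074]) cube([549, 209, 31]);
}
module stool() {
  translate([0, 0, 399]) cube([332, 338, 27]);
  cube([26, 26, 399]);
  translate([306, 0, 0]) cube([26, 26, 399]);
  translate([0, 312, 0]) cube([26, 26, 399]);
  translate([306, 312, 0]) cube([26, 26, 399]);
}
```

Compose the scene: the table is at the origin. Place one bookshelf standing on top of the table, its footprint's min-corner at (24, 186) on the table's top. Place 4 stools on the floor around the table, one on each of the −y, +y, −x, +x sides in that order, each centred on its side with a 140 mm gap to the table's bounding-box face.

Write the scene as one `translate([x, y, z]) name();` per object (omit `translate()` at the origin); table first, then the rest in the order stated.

table();
translate([24, 186, 729]) bookshelf();
translate([179, -478, 0]) stool();
translate([179, 684, 0]) stool();
translate([-472, 103, 0]) stool();
translate([830, 103, 0]) stool();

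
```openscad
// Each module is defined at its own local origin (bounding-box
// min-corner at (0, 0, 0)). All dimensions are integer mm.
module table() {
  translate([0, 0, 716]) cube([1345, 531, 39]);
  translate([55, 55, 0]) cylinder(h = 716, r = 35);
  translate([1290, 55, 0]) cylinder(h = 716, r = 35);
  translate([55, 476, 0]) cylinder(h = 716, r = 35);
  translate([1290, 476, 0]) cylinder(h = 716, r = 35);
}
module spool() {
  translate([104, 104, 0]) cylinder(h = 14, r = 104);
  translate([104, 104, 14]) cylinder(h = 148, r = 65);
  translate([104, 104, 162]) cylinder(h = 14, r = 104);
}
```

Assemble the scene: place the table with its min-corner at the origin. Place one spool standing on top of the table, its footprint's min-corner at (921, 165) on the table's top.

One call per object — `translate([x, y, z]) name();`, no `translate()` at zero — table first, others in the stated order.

table();
translate([921, 165, 755]) spool();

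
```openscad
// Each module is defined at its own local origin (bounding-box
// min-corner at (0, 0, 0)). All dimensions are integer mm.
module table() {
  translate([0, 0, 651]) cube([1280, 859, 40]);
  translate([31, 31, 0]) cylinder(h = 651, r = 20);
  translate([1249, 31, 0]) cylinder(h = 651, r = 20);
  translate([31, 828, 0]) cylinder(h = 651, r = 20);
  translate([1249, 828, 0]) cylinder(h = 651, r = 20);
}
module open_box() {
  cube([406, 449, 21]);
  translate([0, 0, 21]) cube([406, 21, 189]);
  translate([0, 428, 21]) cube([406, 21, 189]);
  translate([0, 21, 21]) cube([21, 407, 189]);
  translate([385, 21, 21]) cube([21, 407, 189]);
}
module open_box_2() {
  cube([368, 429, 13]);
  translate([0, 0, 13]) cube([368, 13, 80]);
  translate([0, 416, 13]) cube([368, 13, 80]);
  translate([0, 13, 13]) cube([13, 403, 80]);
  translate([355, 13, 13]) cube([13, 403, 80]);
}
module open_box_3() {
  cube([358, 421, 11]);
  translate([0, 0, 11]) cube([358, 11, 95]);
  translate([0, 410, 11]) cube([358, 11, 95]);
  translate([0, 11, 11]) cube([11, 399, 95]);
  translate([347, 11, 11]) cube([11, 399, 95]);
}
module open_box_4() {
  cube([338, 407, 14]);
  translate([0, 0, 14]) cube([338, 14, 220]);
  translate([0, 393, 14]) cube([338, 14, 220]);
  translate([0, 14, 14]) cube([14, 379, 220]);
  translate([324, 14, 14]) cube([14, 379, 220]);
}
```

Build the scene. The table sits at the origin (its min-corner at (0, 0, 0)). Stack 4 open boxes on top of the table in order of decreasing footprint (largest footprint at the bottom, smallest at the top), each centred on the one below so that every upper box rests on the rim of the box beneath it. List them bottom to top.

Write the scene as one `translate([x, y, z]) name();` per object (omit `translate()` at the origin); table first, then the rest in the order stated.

table();
translate([437, 205, 691]) open_box();
translate([456, 215, 901]) open_box_2();
translate([461, 219, 994]) open_box_3();
translate([471, 226, 1100]) open_box_4();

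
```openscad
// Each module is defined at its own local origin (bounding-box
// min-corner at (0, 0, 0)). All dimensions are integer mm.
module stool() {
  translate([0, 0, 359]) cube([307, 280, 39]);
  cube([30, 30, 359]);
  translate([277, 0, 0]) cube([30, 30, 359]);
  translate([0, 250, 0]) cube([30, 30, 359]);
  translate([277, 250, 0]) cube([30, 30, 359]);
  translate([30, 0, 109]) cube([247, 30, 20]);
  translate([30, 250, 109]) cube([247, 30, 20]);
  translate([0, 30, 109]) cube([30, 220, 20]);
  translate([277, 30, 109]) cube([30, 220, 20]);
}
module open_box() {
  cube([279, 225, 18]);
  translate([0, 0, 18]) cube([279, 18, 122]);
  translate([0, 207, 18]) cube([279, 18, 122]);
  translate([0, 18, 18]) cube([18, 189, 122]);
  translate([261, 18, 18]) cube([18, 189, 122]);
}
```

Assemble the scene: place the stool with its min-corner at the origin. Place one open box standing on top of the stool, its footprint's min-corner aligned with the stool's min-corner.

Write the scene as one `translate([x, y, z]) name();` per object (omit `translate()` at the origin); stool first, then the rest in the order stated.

stool();
translate([0, 0, 398]) open_box();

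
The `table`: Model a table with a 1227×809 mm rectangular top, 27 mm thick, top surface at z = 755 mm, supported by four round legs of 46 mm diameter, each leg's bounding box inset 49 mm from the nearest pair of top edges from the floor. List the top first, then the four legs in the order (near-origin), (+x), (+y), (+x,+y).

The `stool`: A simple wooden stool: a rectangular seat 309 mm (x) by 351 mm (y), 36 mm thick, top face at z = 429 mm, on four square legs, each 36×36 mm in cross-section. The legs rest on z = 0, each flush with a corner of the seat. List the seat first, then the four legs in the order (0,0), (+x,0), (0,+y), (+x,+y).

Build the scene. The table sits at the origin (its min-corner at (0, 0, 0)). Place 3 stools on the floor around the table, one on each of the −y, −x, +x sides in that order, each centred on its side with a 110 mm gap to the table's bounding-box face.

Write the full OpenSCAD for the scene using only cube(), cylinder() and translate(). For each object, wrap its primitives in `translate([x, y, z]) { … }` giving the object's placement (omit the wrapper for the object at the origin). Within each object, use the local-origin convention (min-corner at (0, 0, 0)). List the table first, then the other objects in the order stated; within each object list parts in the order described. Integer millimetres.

translate([0, 0, 728]) cube([1227, 809, 27]);
translate([72, 72, 0]) cylinder(h = 728, r = 23);
translate([1155, 72, 0]) cylinder(h = 728, r = 23);
translate([72, 737, 0]) cylinder(h = 728, r = 23);
translate([1155, 737, 0]) cylinder(h = 728, r = 23);
translate([459, -461, 0]) {
  translate([0, 0, 393]) cube([309, 351, 36]);
  cube([36, 36, 393]);
  translate([273, 0, 0]) cube([36, 36, 393]);
  translate([0, 315, 0]) cube([36, 36, 393]);
  translate([273, 315, 0]) cube([36, 36, 393]);
}
translate([-419, 229, 0]) {
  translate([0, 0, 393]) cube([309, 351, 36]);
  cube([36, 36, 393]);
  translate([273, 0, 0]) cube([36, 36, 393]);
  translate([0, 315, 0]) cube([36, 36, 393]);
  translate([273, 315, 0]) cube([36, 36, 393]);
}
translate([1337, 229, 0]) {
  translate([0, 0, 393]) cube([309, 351, 36]);
  cube([36, 36, 393]);
  translate([273, 0, 0]) cube([36, 36, 393]);
  translate([0, 315, 0]) cube([36, 36, 393]);
  translate([273, 315, 0]) cube([36, 36, 393]);
}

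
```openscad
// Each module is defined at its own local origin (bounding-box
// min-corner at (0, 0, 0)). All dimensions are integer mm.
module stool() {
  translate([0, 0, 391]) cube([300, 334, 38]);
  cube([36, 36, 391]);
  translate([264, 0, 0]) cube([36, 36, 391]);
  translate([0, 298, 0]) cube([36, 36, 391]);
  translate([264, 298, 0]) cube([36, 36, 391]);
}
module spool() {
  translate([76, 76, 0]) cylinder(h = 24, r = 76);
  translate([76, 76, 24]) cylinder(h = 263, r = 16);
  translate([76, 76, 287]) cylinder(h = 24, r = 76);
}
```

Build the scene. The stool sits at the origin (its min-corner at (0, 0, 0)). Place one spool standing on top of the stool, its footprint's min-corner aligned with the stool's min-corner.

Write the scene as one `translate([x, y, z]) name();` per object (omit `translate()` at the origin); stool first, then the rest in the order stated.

stool();
translate([0, 0, 429]) spool();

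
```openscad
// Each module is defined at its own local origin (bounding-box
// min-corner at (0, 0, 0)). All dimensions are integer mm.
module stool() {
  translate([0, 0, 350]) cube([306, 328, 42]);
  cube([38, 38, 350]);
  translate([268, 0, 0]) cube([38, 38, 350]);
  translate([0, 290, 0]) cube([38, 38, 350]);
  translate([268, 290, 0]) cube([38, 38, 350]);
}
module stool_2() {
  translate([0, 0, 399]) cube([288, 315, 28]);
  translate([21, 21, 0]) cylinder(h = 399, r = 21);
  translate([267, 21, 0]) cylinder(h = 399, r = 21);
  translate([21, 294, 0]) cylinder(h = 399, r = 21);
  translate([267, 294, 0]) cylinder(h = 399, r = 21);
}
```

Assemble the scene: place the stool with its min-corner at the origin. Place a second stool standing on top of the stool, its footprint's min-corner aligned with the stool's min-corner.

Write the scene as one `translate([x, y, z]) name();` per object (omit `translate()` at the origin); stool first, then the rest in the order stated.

stool();
translate([0, 0, 392]) stool_2();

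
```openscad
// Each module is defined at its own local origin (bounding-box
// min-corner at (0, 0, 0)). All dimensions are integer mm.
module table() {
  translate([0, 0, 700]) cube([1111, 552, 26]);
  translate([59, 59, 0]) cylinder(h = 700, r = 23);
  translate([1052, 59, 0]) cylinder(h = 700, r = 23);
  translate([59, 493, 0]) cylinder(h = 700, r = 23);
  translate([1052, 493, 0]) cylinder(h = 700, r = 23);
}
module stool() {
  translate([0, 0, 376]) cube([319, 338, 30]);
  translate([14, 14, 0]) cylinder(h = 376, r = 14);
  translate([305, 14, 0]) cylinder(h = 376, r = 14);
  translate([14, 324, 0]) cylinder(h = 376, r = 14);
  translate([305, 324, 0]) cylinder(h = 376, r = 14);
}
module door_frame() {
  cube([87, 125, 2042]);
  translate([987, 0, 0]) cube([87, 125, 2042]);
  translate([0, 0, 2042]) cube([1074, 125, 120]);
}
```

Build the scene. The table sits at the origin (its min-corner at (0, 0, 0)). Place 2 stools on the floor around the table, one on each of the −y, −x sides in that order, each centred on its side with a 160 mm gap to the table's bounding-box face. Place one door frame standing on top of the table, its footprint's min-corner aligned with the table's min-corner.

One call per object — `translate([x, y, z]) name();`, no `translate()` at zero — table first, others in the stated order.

table();
translate([396, -498, 0]) stool();
translate([-479, 107, 0]) stool();
translate([0, 0, 726]) door_frame();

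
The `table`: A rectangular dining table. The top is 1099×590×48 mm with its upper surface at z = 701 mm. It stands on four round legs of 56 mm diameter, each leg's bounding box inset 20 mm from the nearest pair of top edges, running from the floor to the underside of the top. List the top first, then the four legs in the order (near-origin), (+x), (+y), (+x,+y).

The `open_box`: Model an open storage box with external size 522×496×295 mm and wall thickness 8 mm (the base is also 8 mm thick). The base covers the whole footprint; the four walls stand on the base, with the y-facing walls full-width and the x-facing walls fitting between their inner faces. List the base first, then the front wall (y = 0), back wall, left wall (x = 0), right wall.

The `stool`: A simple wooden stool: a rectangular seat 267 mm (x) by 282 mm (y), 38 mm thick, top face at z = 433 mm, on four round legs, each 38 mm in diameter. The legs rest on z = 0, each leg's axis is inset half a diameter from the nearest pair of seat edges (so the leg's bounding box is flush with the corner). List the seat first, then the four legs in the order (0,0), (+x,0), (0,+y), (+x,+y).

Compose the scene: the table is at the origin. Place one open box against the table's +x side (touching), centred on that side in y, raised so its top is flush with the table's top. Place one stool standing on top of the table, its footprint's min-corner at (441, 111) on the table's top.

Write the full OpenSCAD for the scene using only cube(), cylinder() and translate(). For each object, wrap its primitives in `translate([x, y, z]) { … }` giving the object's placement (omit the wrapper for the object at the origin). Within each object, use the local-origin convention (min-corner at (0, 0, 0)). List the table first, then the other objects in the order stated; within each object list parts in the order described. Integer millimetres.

translate([0, 0, 653]) cube([1099, 590, 48]);
translate([48, 48, 0]) cylinder(h = 653, r = 28);
translate([1051, 48, 0]) cylinder(h = 653, r = 28);
translate([48, 542, 0]) cylinder(h = 653, r = 28);
translate([1051, 542, 0]) cylinder(h = 653, r = 28);
translate([1099, 47, 406]) {
  cube([522, 496, 8]);
  translate([0, 0, 8]) cube([522, 8, 287]);
  translate([0, 488, 8]) cube([522, 8, 287]);
  translate([0, 8, 8]) cube([8, 480, 287]);
  translate([514, 8, 8]) cube([8, 480, 287]);
}
translate([441, 111, 701]) {
  translate([0, 0, 395]) cube([267, 282, 38]);
  translate([19, 19, 0]) cylinder(h = 395, r = 19);
  translate([248, 19, 0]) cylinder(h = 395, r = 19);
  translate([19, 263, 0]) cylinder(h = 395, r = 19);
  translate([248, 263, 0]) cylinder(h = 395, r = 19);
}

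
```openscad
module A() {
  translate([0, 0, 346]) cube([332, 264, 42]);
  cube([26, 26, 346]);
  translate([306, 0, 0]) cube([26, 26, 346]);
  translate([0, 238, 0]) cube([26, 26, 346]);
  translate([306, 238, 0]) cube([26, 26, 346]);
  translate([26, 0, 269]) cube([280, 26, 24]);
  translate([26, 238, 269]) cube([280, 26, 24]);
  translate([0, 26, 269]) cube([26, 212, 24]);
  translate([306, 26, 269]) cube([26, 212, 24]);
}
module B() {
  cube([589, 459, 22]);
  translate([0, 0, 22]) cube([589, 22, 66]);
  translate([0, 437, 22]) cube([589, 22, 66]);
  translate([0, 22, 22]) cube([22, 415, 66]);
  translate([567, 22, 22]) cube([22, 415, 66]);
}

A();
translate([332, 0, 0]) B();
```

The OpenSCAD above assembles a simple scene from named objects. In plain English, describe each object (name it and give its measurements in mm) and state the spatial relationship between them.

A is a simple wooden stool: a rectangular seat 332 mm (x) by 264 mm (y), 42 mm thick, top face at z = 388 mm, on four square legs, each 26×26 mm in cross-section. The legs rest on z = 0, each flush with a corner of the seat. Four stretchers, 26 mm wide and 24 mm tall, connect adjacent legs with their undersides at z = 269 mm, each running between the inner faces of the legs it joins and aligned with the legs' outer faces on the other axis.

B is an open storage box with external size 589×459×88 mm and wall thickness 22 mm (the base is also 22 mm thick). The base covers the whole footprint; the four walls stand on the base, with the y-facing walls full-width and the x-facing walls fitting between their inner faces.

The open box is against the stool's +x side, with their −y faces flush.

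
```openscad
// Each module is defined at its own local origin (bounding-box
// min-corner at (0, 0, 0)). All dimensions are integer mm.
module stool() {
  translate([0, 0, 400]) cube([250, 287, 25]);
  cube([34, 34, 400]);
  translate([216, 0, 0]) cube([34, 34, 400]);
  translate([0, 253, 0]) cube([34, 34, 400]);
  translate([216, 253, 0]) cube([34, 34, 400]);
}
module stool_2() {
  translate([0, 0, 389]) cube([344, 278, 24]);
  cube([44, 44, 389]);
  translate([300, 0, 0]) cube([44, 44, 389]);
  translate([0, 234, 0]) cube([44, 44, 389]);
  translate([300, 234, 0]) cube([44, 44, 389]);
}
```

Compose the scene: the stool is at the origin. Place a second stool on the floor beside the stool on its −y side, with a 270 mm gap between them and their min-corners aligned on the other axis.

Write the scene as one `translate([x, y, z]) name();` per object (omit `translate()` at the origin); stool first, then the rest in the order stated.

stool();
translate([0, -548, 0]) stool_2();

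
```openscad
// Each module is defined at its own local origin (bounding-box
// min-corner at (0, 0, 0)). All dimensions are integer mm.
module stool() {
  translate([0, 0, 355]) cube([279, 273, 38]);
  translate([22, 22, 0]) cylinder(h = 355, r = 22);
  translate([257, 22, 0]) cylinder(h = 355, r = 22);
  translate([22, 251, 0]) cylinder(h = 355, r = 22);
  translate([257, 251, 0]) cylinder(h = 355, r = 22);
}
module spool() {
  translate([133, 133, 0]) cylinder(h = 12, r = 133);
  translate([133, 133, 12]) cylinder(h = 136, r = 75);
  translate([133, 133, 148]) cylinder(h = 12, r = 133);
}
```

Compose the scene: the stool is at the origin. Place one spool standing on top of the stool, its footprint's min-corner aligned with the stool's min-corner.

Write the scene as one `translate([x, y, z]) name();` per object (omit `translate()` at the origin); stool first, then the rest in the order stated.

stool();
translate([0, 0, 393]) spool();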